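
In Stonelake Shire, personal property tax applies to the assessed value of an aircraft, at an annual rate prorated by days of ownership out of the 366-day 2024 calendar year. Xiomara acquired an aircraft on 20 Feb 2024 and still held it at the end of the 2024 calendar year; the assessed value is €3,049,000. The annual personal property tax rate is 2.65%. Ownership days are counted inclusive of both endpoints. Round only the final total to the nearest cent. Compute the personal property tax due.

Days held (20 Feb – 31 Dec 2024): 316 out of 366
Tax = €3,049,000 × 2.65% × 316/366 = €69,760.4536

€69,760.45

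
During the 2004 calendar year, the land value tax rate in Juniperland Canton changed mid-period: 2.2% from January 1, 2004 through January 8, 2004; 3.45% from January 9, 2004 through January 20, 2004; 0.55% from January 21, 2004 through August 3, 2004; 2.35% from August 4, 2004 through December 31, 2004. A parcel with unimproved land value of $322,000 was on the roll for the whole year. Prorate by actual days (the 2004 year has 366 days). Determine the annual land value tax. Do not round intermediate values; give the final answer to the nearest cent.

January 1 – January 8, 2004: 8 days at 2.2% → $322,000 × 2.2% × 8/366 = $154.8415
January 9 – January 20, 2004: 12 days at 3.45% → $322,000 × 3.45% × 12/366 = $364.2295
January 21 – August 3, 2004: 196 days at 0.55% → $322,000 × 0.55% × 196/366 = $948.4044
August 4 – December 31, 2004: 150 days at 2.35% → $322,000 × 2.35% × 150/366 = $3,101.2295
Total = $4,568.7049

$4,568.70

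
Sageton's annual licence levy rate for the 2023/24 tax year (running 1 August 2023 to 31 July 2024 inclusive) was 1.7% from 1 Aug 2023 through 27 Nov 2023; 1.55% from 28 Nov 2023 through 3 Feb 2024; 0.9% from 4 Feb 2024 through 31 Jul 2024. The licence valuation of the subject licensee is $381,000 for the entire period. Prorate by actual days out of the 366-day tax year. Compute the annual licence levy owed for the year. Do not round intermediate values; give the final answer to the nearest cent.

$4,880.13

1 Aug – 27 Nov 2023: 119 days at 1.7% → $381,000 × 1.7% × 119/366 = $2,105.9098
28 Nov 2023 – 3 Feb 2024: 68 days at 1.55% → $381,000 × 1.55% × 68/366 = $1,097.1967
4 Feb – 31 Jul 2024: 179 days at 0.9% → $381,000 × 0.9% × 179/366 = $1,677.0246
Total = $4,880.1311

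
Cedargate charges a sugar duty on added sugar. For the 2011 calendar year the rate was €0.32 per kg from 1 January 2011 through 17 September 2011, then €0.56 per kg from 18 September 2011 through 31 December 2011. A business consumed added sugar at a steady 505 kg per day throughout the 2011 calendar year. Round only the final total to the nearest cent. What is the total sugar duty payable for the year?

1 January – 17 September 2011: 260 days × 505 kg/day = 131,300 kg at €0.32/kg → €42,016.00
18 September – 31 December 2011: 105 days × 505 kg/day = 53,025 kg at €0.56/kg → €29,694.00

€71,710.00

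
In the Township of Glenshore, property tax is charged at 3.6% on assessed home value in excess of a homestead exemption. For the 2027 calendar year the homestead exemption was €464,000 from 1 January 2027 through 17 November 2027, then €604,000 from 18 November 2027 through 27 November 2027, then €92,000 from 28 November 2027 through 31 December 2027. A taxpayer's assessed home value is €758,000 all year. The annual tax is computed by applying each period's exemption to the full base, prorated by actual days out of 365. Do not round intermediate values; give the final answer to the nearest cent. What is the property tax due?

€11,693.39

1 January – 17 November 2027: 321 days, exemption €464,000 → (€758,000 − €464,000) × 3.6% × 321/365 = €9,308.1205
18 November – 27 November 2027: 10 days, exemption €604,000 → (€758,000 − €604,000) × 3.6% × 10/365 = €151.8904
28 November – 31 December 2027: 34 days, exemption €92,000 → (€758,000 − €92,000) × 3.6% × 34/365 = €2,233.3808
Total = €11,693.3918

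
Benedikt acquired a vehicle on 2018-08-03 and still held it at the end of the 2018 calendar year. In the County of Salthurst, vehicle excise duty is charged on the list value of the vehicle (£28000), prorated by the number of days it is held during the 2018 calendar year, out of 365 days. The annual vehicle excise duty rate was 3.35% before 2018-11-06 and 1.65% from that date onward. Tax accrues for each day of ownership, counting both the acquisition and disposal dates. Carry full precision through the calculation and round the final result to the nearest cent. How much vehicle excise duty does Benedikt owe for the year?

2018-08-03 to 2018-11-05: 95 days at 3.35% → £28000 × 3.35% × 95/365 = £244.1370
2018-11-06 to 2018-12-31: 56 days at 1.65% → £28000 × 1.65% × 56/365 = £70.8822
Total = £315.0192

£315.02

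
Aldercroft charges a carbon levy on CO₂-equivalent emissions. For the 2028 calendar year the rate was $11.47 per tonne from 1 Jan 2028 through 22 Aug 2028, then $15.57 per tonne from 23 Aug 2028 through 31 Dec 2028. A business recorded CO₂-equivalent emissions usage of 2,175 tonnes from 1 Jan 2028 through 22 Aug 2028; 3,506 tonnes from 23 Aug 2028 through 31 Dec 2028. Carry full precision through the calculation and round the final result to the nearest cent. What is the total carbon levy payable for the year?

$79535.67

1 Jan – 22 Aug 2028: 2,175 tonnes at $11.47/tonne → $24947.25
23 Aug – 31 Dec 2028: 3,506 tonnes at $15.57/tonne → $54588.42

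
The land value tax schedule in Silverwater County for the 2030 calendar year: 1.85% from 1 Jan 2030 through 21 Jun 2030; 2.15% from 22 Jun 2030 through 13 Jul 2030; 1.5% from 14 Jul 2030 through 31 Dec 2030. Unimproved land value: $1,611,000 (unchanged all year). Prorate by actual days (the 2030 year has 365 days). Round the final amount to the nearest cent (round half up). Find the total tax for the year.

$27,453.21

1 Jan – 21 Jun 2030: 172 days at 1.85% → $1,611,000 × 1.85% × 172/365 = $14,044.3890
22 Jun – 13 Jul 2030: 22 days at 2.15% → $1,611,000 × 2.15% × 22/365 = $2,087.6795
14 Jul – 31 Dec 2030: 171 days at 1.5% → $1,611,000 × 1.5% × 171/365 = $11,321.1370
Total = $27,453.2055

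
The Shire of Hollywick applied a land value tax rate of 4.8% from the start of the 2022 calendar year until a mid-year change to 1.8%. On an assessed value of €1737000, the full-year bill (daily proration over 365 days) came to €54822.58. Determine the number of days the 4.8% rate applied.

Let d = days at the first rate; then 365 − d days at the second rate.
€1737000 × [4.8%·d + 1.8%·(365−d)] / 365 = €54822.58
Solving gives d = 165, so the new rate took effect on June 15, 2022.

165 days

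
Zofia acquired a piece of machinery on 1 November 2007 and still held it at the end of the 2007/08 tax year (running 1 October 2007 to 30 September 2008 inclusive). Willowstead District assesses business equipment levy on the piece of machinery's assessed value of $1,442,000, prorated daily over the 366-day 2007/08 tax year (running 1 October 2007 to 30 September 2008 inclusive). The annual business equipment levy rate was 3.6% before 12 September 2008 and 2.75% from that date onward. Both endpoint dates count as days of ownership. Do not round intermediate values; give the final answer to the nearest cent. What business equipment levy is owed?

1 November 2007 – 11 September 2008: 316 days at 3.6% → $1,442,000 × 3.6% × 316/366 = $44,820.1967
12 September – 30 September 2008: 19 days at 2.75% → $1,442,000 × 2.75% × 19/366 = $2,058.5929
Total = $46,878.7896

$46,878.79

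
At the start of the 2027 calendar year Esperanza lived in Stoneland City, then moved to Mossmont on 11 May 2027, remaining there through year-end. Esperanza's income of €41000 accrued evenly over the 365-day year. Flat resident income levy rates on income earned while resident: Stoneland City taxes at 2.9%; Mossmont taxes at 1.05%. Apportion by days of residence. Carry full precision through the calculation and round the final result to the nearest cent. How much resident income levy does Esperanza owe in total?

€700.65

Stoneland City, 1 Jan – 10 May 2027: 130 days → €41000 × 2.9% × 130/365 = €423.4795
Mossmont, 11 May – 31 Dec 2027: 235 days → €41000 × 1.05% × 235/365 = €277.1712
Total = €700.6507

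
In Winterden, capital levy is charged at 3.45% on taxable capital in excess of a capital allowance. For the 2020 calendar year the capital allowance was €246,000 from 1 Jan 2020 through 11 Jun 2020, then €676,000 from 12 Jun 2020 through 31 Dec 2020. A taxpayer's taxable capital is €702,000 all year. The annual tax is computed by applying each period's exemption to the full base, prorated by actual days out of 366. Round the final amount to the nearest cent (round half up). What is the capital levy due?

€7,503.84

1 Jan – 11 Jun 2020: 163 days, exemption €246,000 → (€702,000 − €246,000) × 3.45% × 163/366 = €7,006.3279
12 Jun – 31 Dec 2020: 203 days, exemption €676,000 → (€702,000 − €676,000) × 3.45% × 203/366 = €497.5164
Total = €7,503.8443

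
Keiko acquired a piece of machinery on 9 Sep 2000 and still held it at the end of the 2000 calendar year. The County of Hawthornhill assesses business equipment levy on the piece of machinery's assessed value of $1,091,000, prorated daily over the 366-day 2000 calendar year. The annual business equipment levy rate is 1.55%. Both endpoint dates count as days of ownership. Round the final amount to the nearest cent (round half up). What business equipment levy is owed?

$5,267.20

Days held (9 Sep – 31 Dec 2000): 114 out of 366
Tax = $1,091,000 × 1.55% × 114/366 = $5,267.2049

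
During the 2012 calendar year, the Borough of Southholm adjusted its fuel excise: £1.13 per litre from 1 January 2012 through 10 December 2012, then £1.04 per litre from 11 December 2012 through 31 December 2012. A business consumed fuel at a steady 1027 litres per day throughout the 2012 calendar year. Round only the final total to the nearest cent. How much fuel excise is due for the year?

£422,805.63

1 January – 10 December 2012: 345 days × 1027 litres/day = 354,315 litres at £1.13/litre → £400,375.95
11 December – 31 December 2012: 21 days × 1027 litres/day = 21,567 litres at £1.04/litre → £22,429.68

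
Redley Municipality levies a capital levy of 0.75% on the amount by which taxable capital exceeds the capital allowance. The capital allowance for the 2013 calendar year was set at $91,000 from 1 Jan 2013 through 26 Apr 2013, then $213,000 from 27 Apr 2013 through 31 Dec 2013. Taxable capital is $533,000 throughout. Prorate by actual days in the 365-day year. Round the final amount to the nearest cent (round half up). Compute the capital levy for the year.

1 Jan – 26 Apr 2013: 116 days, exemption $91,000 → ($533,000 − $91,000) × 0.75% × 116/365 = $1,053.5342
27 Apr – 31 Dec 2013: 249 days, exemption $213,000 → ($533,000 − $213,000) × 0.75% × 249/365 = $1,637.2603
Total = $2,690.7945

$2,690.79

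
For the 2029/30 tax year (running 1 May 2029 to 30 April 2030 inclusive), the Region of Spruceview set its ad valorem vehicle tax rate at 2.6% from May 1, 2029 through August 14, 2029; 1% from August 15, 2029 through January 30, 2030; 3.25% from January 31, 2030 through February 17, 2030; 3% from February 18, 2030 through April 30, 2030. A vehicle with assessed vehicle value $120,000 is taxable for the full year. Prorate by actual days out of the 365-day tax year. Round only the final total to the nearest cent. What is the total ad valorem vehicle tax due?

May 1 – August 14, 2029: 106 days at 2.6% → $120,000 × 2.6% × 106/365 = $906.0822
August 15, 2029 – January 30, 2030: 169 days at 1% → $120,000 × 1% × 169/365 = $555.6164
January 31 – February 17, 2030: 18 days at 3.25% → $120,000 × 3.25% × 18/365 = $192.3288
February 18 – April 30, 2030: 72 days at 3% → $120,000 × 3% × 72/365 = $710.1370
Total = $2,364.1644

$2,364.16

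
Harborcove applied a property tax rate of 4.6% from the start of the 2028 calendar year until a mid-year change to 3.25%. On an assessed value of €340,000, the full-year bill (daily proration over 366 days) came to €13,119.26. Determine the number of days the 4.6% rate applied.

Let d = days at the first rate; then 366 − d days at the second rate.
€340,000 × [4.6%·d + 3.25%·(366−d)] / 366 = €13,119.26
Solving gives d = 165, so the new rate took effect on 14 June 2028.

165 days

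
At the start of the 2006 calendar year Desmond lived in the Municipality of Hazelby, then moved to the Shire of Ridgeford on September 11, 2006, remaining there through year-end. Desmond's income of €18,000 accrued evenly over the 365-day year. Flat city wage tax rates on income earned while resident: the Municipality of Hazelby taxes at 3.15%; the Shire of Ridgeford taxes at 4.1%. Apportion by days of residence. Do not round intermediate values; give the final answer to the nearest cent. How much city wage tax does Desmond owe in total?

€619.47

The Municipality of Hazelby, January 1 – September 10, 2006: 253 days → €18,000 × 3.15% × 253/365 = €393.0164
The Shire of Ridgeford, September 11 – December 31, 2006: 112 days → €18,000 × 4.1% × 112/365 = €226.4548
Total = €619.4712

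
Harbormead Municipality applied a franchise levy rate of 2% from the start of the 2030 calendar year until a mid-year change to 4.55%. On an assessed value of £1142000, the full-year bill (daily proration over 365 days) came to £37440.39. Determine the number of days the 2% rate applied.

182 days

Let d = days at the first rate; then 365 − d days at the second rate.
£1142000 × [2%·d + 4.55%·(365−d)] / 365 = £37440.39
Solving gives d = 182, so the new rate took effect on 2 Jul 2030.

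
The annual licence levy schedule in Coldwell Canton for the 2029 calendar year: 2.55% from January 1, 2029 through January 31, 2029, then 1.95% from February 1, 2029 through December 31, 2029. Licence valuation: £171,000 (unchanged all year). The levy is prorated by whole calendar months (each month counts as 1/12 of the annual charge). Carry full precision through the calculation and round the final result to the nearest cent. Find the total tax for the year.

£3,420.00

January 1 – January 31, 2029: 1 month at 2.55% → £171,000 × 2.55% × 1/12 = £363.3750
February 1 – December 31, 2029: 11 months at 1.95% → £171,000 × 1.95% × 11/12 = £3,056.6250
Total = £3,420.0000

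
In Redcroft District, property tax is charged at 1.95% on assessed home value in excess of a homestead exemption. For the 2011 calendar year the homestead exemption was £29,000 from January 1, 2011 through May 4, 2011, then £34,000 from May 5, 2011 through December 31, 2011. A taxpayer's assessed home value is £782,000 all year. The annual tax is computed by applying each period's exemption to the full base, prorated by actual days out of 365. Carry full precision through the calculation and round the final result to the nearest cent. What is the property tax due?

January 1 – May 4, 2011: 124 days, exemption £29,000 → (£782,000 − £29,000) × 1.95% × 124/365 = £4,988.3671
May 5 – December 31, 2011: 241 days, exemption £34,000 → (£782,000 − £34,000) × 1.95% × 241/365 = £9,630.7562
Total = £14,619.1233

£14,619.12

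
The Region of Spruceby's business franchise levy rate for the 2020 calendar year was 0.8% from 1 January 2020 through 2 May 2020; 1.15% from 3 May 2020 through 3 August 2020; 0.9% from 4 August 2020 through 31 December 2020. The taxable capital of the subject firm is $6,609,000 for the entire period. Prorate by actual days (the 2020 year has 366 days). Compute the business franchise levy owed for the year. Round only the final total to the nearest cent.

1 January – 2 May 2020: 123 days at 0.8% → $6,609,000 × 0.8% × 123/366 = $17,768.4590
3 May – 3 August 2020: 93 days at 1.15% → $6,609,000 × 1.15% × 93/366 = $19,312.3648
4 August – 31 December 2020: 150 days at 0.9% → $6,609,000 × 0.9% × 150/366 = $24,377.4590
Total = $61,458.2828

$61,458.28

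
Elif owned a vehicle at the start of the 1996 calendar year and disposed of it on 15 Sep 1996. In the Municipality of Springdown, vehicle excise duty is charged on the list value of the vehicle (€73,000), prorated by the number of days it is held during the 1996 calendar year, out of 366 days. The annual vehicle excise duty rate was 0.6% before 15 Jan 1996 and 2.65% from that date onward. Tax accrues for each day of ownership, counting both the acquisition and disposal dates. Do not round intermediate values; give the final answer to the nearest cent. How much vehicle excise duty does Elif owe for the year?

€1,311.71

1 Jan – 14 Jan 1996: 14 days at 0.6% → €73,000 × 0.6% × 14/366 = €16.7541
15 Jan – 15 Sep 1996: 245 days at 2.65% → €73,000 × 2.65% × 245/366 = €1,294.9522
Total = €1,311.7063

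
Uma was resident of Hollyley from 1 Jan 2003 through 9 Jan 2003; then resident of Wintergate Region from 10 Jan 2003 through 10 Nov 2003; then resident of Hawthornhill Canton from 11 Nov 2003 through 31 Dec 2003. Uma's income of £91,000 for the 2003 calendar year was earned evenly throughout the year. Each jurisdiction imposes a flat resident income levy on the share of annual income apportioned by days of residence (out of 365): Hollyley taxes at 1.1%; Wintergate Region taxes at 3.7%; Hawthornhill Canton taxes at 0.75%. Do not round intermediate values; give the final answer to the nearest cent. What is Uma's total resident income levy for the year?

£2,933.57

Hollyley, 1 Jan – 9 Jan 2003: 9 days → £91,000 × 1.1% × 9/365 = £24.6822
Wintergate Region, 10 Jan – 10 Nov 2003: 305 days → £91,000 × 3.7% × 305/365 = £2,813.5205
Hawthornhill Canton, 11 Nov – 31 Dec 2003: 51 days → £91,000 × 0.75% × 51/365 = £95.3630
Total = £2,933.5658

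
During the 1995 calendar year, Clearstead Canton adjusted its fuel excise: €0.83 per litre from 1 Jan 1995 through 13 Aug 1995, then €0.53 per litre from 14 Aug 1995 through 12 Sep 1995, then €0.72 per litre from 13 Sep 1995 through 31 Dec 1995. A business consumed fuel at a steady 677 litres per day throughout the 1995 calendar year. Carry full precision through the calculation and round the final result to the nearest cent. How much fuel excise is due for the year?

€190812.45

1 Jan – 13 Aug 1995: 225 days × 677 litres/day = 152,325 litres at €0.83/litre → €126429.75
14 Aug – 12 Sep 1995: 30 days × 677 litres/day = 20,310 litres at €0.53/litre → €10764.30
13 Sep – 31 Dec 1995: 110 days × 677 litres/day = 74,470 litres at €0.72/litre → €53618.40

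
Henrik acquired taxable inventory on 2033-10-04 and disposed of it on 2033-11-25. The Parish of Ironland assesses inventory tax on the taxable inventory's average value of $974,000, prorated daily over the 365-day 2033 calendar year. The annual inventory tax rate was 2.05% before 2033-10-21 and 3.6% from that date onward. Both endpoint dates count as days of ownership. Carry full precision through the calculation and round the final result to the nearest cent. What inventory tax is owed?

$4,388.34

2033-10-04 to 2033-10-20: 17 days at 2.05% → $974,000 × 2.05% × 17/365 = $929.9699
2033-10-21 to 2033-11-25: 36 days at 3.6% → $974,000 × 3.6% × 36/365 = $3,458.3671
Total = $4,388.3370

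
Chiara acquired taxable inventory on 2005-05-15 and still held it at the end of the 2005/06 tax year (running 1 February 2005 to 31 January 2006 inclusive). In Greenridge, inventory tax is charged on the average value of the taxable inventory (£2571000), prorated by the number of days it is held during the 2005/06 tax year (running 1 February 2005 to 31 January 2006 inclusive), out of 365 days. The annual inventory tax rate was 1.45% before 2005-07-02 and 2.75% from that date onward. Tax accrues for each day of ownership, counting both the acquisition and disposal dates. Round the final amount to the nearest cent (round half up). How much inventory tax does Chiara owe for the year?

2005-05-15 to 2005-07-01: 48 days at 1.45% → £2571000 × 1.45% × 48/365 = £4902.5096
2005-07-02 to 2006-01-31: 214 days at 2.75% → £2571000 × 2.75% × 214/365 = £41452.9726
Total = £46355.4822

£46355.48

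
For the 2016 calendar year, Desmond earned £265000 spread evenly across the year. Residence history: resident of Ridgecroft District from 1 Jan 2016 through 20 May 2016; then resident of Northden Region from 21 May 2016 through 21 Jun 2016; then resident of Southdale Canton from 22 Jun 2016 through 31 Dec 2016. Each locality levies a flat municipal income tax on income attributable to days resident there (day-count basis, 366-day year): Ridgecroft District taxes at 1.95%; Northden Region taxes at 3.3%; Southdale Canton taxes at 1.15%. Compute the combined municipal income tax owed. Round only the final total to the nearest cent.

Ridgecroft District, 1 Jan – 20 May 2016: 141 days → £265000 × 1.95% × 141/366 = £1990.7582
Northden Region, 21 May – 21 Jun 2016: 32 days → £265000 × 3.3% × 32/366 = £764.5902
Southdale Canton, 22 Jun – 31 Dec 2016: 193 days → £265000 × 1.15% × 193/366 = £1607.0150
Total = £4362.3634

£4362.36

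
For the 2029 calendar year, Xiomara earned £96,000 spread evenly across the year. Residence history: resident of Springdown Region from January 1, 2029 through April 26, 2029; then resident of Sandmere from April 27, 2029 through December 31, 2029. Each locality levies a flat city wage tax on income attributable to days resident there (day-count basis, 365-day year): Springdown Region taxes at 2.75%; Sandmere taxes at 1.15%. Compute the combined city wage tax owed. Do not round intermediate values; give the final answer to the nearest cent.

Springdown Region, January 1 – April 26, 2029: 116 days → £96,000 × 2.75% × 116/365 = £839.0137
Sandmere, April 27 – December 31, 2029: 249 days → £96,000 × 1.15% × 249/365 = £753.1397
Total = £1,592.1534

£1,592.15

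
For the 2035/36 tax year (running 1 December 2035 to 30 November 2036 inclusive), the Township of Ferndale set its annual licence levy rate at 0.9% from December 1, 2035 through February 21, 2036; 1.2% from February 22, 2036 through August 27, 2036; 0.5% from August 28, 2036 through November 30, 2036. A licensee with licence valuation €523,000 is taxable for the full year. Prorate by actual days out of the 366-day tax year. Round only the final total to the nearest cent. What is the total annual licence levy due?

December 1, 2035 – February 21, 2036: 83 days at 0.9% → €523,000 × 0.9% × 83/366 = €1,067.4344
February 22 – August 27, 2036: 188 days at 1.2% → €523,000 × 1.2% × 188/366 = €3,223.7377
August 28 – November 30, 2036: 95 days at 0.5% → €523,000 × 0.5% × 95/366 = €678.7568
Total = €4,969.9290

€4,969.93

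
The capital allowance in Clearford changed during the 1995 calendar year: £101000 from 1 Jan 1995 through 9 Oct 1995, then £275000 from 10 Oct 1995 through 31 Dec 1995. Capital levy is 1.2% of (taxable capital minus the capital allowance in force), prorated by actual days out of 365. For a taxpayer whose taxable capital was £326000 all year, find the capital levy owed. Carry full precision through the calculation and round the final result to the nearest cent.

£2225.19

1 Jan – 9 Oct 1995: 282 days, exemption £101000 → (£326000 − £101000) × 1.2% × 282/365 = £2086.0274
10 Oct – 31 Dec 1995: 83 days, exemption £275000 → (£326000 − £275000) × 1.2% × 83/365 = £139.1671
Total = £2225.1945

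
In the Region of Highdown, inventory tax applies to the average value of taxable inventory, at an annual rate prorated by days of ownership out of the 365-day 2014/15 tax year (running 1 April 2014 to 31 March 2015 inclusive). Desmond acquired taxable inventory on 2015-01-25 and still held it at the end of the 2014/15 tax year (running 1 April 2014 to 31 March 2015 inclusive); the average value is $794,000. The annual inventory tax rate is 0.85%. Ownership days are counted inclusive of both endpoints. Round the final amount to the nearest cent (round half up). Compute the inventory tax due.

$1,220.37

Days held (2015-01-25 to 2015-03-31): 66 out of 365
Tax = $794,000 × 0.85% × 66/365 = $1,220.3671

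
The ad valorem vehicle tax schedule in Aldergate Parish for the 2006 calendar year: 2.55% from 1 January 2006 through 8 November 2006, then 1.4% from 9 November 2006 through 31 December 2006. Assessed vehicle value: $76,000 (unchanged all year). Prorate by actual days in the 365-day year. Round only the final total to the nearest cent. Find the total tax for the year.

1 January – 8 November 2006: 312 days at 2.55% → $76,000 × 2.55% × 312/365 = $1,656.5918
9 November – 31 December 2006: 53 days at 1.4% → $76,000 × 1.4% × 53/365 = $154.4986
Total = $1,811.0904

$1,811.09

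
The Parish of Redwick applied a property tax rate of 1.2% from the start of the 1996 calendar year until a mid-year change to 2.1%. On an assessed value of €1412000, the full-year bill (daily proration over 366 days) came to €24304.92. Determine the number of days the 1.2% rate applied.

Let d = days at the first rate; then 366 − d days at the second rate.
€1412000 × [1.2%·d + 2.1%·(366−d)] / 366 = €24304.92
Solving gives d = 154, so the new rate took effect on June 3, 1996.

154 days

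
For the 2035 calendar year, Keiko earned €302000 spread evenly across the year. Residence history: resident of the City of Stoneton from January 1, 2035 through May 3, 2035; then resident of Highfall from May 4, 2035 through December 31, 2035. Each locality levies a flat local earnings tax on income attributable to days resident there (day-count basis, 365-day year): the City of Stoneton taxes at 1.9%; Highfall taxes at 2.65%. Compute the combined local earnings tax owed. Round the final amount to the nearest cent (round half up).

The City of Stoneton, January 1 – May 3, 2035: 123 days → €302000 × 1.9% × 123/365 = €1933.6274
Highfall, May 4 – December 31, 2035: 242 days → €302000 × 2.65% × 242/365 = €5306.0986
Total = €7239.7260

€7239.73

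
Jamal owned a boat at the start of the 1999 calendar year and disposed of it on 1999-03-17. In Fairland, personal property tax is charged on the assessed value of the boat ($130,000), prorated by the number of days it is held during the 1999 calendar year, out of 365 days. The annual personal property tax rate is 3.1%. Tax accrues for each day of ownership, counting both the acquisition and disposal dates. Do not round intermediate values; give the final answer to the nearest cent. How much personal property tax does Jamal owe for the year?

Days held (1999-01-01 to 1999-03-17): 76 out of 365
Tax = $130,000 × 3.1% × 76/365 = $839.1233

$839.12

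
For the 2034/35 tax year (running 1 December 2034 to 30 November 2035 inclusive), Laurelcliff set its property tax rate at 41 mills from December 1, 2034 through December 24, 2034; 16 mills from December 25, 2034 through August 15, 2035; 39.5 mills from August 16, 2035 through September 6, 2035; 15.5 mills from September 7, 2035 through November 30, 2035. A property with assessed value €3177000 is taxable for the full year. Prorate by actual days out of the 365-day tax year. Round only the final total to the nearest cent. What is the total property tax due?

€60184.57

December 1 – December 24, 2034: 24 days at 41 mills → €3177000 × 4.1% × 24/365 = €8564.8438
December 25, 2034 – August 15, 2035: 234 days at 16 mills → €3177000 × 1.6% × 234/365 = €32588.1863
August 16 – September 6, 2035: 22 days at 39.5 mills → €3177000 × 3.95% × 22/365 = €7563.8712
September 7 – November 30, 2035: 85 days at 15.5 mills → €3177000 × 1.55% × 85/365 = €11467.6644
Total = €60184.5658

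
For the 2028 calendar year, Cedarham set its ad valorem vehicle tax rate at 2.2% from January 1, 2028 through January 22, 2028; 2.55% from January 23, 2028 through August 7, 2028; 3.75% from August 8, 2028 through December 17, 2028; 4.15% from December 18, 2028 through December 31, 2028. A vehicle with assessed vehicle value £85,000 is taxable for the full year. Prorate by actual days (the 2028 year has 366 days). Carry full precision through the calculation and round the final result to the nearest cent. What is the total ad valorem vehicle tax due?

January 1 – January 22, 2028: 22 days at 2.2% → £85,000 × 2.2% × 22/366 = £112.4044
January 23 – August 7, 2028: 198 days at 2.55% → £85,000 × 2.55% × 198/366 = £1,172.5820
August 8 – December 17, 2028: 132 days at 3.75% → £85,000 × 3.75% × 132/366 = £1,149.5902
December 18 – December 31, 2028: 14 days at 4.15% → £85,000 × 4.15% × 14/366 = £134.9317
Total = £2,569.5082

£2,569.51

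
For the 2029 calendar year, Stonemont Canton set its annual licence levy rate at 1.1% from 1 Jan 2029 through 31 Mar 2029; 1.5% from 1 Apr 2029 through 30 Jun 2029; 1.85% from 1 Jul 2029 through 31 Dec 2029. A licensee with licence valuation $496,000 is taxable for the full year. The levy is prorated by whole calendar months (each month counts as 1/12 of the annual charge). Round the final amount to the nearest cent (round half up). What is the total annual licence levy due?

1 Jan – 31 Mar 2029: 3 months at 1.1% → $496,000 × 1.1% × 3/12 = $1,364.0000
1 Apr – 30 Jun 2029: 3 months at 1.5% → $496,000 × 1.5% × 3/12 = $1,860.0000
1 Jul – 31 Dec 2029: 6 months at 1.85% → $496,000 × 1.85% × 6/12 = $4,588.0000
Total = $7,812.0000

$7,812.00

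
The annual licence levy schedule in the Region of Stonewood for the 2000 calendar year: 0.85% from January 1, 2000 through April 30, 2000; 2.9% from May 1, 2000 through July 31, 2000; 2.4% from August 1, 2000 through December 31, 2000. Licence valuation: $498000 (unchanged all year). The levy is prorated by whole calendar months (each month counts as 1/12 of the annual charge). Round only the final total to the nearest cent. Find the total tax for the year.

January 1 – April 30, 2000: 4 months at 0.85% → $498000 × 0.85% × 4/12 = $1411.0000
May 1 – July 31, 2000: 3 months at 2.9% → $498000 × 2.9% × 3/12 = $3610.5000
August 1 – December 31, 2000: 5 months at 2.4% → $498000 × 2.4% × 5/12 = $4980.0000
Total = $10001.5000

$10001.50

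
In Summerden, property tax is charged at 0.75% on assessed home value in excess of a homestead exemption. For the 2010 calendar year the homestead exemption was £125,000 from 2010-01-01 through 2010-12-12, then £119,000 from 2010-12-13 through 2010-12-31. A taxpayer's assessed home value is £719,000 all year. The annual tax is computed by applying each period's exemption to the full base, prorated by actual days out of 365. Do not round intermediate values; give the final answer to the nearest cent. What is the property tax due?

£4,457.34

2010-01-01 to 2010-12-12: 346 days, exemption £125,000 → (£719,000 − £125,000) × 0.75% × 346/365 = £4,223.0959
2010-12-13 to 2010-12-31: 19 days, exemption £119,000 → (£719,000 − £119,000) × 0.75% × 19/365 = £234.2466
Total = £4,457.3425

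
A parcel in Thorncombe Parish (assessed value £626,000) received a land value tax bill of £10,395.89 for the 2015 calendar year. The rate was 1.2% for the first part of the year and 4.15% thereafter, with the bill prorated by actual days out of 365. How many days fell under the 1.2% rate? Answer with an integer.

308 days

Let d = days at the first rate; then 365 − d days at the second rate.
£626,000 × [1.2%·d + 4.15%·(365−d)] / 365 = £10,395.89
Solving gives d = 308, so the new rate took effect on 5 Nov 2015.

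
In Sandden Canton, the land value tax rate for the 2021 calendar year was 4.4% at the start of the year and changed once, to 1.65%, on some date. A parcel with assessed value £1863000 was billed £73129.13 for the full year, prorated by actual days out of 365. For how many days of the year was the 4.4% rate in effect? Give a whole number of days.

302 days

Let d = days at the first rate; then 365 − d days at the second rate.
£1863000 × [4.4%·d + 1.65%·(365−d)] / 365 = £73129.13
Solving gives d = 302, so the new rate took effect on 30 October 2021.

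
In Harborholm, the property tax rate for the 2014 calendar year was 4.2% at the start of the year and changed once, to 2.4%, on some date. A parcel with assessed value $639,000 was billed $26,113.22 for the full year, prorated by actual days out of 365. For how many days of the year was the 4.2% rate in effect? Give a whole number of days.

Let d = days at the first rate; then 365 − d days at the second rate.
$639,000 × [4.2%·d + 2.4%·(365−d)] / 365 = $26,113.22
Solving gives d = 342, so the new rate took effect on 9 Dec 2014.

342 days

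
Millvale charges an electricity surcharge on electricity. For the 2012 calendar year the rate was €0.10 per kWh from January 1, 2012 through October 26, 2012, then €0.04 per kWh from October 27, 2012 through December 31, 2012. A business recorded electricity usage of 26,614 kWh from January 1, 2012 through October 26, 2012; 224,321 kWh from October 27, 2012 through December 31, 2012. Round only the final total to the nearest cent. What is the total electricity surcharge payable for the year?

January 1 – October 26, 2012: 26,614 kWh at €0.10/kWh → €2,661.40
October 27 – December 31, 2012: 224,321 kWh at €0.04/kWh → €8,972.84

€11,634.24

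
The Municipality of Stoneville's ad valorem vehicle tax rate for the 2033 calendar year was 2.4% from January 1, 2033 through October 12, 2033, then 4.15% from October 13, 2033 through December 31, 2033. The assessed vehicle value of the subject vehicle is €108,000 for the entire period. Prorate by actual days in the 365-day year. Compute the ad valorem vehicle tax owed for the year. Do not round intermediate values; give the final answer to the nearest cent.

€3,006.25

January 1 – October 12, 2033: 285 days at 2.4% → €108,000 × 2.4% × 285/365 = €2,023.8904
October 13 – December 31, 2033: 80 days at 4.15% → €108,000 × 4.15% × 80/365 = €982.3562
Total = €3,006.2466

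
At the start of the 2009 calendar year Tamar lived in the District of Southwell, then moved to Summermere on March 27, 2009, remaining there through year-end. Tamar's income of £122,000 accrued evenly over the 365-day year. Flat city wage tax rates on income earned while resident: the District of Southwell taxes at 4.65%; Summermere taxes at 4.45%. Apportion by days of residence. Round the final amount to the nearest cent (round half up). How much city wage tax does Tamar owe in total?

£5,485.82

The District of Southwell, January 1 – March 26, 2009: 85 days → £122,000 × 4.65% × 85/365 = £1,321.1096
Summermere, March 27 – December 31, 2009: 280 days → £122,000 × 4.45% × 280/365 = £4,164.7123
Total = £5,485.8219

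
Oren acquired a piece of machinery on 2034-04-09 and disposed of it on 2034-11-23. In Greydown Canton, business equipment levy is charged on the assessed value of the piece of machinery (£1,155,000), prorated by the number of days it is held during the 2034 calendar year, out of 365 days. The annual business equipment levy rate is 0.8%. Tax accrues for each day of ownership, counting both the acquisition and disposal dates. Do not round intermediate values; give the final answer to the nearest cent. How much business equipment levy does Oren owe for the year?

Days held (2034-04-09 to 2034-11-23): 229 out of 365
Tax = £1,155,000 × 0.8% × 229/365 = £5,797.1507

£5,797.15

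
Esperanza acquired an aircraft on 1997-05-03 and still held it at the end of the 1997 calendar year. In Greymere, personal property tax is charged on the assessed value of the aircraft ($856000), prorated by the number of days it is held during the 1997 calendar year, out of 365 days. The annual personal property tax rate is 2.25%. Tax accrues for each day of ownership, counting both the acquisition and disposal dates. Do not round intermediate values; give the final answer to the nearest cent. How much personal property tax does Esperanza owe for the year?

$12822.41

Days held (1997-05-03 to 1997-12-31): 243 out of 365
Tax = $856000 × 2.25% × 243/365 = $12822.4110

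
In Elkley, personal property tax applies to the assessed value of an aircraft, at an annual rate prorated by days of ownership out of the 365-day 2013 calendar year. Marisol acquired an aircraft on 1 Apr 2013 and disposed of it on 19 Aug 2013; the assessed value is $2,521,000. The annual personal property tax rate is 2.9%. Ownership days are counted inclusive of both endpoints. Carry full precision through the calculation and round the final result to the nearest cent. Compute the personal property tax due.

Days held (1 Apr – 19 Aug 2013): 141 out of 365
Tax = $2,521,000 × 2.9% × 141/365 = $28,242.1068

$28,242.11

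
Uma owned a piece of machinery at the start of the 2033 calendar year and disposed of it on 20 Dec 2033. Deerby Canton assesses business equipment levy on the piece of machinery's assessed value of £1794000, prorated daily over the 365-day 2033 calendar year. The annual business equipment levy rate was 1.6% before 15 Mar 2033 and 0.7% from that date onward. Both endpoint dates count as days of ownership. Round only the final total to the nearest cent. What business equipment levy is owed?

1 Jan – 14 Mar 2033: 73 days at 1.6% → £1794000 × 1.6% × 73/365 = £5740.8000
15 Mar – 20 Dec 2033: 281 days at 0.7% → £1794000 × 0.7% × 281/365 = £9667.9397
Total = £15408.7397

£15408.74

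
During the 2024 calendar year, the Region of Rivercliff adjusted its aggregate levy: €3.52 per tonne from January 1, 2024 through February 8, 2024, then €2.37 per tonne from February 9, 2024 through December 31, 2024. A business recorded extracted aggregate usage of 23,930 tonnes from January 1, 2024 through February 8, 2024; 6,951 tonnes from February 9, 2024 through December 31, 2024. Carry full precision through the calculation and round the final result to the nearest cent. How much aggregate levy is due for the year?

€100707.47

January 1 – February 8, 2024: 23,930 tonnes at €3.52/tonne → €84233.60
February 9 – December 31, 2024: 6,951 tonnes at €2.37/tonne → €16473.87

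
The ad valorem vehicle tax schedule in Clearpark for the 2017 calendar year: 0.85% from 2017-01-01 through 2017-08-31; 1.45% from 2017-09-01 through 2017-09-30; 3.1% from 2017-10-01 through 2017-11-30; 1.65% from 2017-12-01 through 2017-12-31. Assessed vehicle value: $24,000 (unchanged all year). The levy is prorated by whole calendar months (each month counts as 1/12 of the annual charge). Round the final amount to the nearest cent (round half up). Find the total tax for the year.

$322.00

2017-01-01 to 2017-08-31: 8 months at 0.85% → $24,000 × 0.85% × 8/12 = $136.0000
2017-09-01 to 2017-09-30: 1 month at 1.45% → $24,000 × 1.45% × 1/12 = $29.0000
2017-10-01 to 2017-11-30: 2 months at 3.1% → $24,000 × 3.1% × 2/12 = $124.0000
2017-12-01 to 2017-12-31: 1 month at 1.65% → $24,000 × 1.65% × 1/12 = $33.0000
Total = $322.0000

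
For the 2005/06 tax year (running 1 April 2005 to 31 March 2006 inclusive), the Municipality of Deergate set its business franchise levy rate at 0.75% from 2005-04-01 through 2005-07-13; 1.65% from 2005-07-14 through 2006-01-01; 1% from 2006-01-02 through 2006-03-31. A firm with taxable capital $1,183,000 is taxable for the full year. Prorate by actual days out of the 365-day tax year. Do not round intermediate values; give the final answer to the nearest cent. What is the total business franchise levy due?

2005-04-01 to 2005-07-13: 104 days at 0.75% → $1,183,000 × 0.75% × 104/365 = $2,528.0548
2005-07-14 to 2006-01-01: 172 days at 1.65% → $1,183,000 × 1.65% × 172/365 = $9,198.2301
2006-01-02 to 2006-03-31: 89 days at 1% → $1,183,000 × 1% × 89/365 = $2,884.5753
Total = $14,610.8603

$14,610.86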